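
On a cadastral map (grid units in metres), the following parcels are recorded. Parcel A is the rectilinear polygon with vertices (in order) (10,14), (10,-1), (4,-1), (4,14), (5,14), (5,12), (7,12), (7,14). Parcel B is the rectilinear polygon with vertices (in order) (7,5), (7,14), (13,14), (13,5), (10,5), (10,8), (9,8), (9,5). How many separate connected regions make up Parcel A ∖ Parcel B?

Parcel A ∖ Parcel B is a single connected region.

1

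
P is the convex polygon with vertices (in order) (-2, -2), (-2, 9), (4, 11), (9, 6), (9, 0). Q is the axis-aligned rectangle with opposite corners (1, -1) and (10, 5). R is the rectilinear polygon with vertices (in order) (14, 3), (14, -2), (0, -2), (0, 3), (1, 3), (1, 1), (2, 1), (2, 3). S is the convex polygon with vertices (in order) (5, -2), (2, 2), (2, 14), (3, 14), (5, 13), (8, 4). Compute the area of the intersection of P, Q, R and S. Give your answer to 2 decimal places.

14.27

The intersection is the polygon with vertices (2,3), (7.5,3), (5.7,-0.6), (4.16,-0.88), (2,2).
By the shoelace formula its area is 14.27.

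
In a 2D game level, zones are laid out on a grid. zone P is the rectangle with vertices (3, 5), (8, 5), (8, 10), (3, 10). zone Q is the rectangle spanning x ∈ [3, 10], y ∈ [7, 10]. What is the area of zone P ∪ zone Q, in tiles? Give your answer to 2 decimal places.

31.00

By inclusion–exclusion:
Individual areas: |zone P| = 25, |zone Q| = 21.
|zone P∩zone Q|: x∈[3,8], y∈[7,10] → 5·3 = 15.
|zone P ∪ zone Q| = 46 − 15 = 31.00.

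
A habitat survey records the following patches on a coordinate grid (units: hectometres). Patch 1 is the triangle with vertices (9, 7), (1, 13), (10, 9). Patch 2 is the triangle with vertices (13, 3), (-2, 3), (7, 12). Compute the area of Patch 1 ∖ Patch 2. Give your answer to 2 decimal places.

3.71

|Patch 1| = 11, |Patch 1∩Patch 2| = 7.2941.
|Patch 1 ∖ Patch 2| = |Patch 1| − |Patch 1∩Patch 2| = 11 − 7.2941 = 3.71.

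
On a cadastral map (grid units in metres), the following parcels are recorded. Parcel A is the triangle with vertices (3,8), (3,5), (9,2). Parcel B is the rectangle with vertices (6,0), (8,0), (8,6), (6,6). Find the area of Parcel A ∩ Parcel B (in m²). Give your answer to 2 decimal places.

The intersection is the polygon with vertices (6,3.5), (6,5), (8,3), (8,2.5).
By the shoelace formula its area is 2.00.

2.00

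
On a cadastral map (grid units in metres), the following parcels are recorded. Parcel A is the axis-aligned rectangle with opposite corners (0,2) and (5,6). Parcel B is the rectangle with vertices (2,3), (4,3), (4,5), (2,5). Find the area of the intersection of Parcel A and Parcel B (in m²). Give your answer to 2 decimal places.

4.00

|Parcel A∩Parcel B|: x∈[2,4], y∈[3,5] → 2·2 = 4.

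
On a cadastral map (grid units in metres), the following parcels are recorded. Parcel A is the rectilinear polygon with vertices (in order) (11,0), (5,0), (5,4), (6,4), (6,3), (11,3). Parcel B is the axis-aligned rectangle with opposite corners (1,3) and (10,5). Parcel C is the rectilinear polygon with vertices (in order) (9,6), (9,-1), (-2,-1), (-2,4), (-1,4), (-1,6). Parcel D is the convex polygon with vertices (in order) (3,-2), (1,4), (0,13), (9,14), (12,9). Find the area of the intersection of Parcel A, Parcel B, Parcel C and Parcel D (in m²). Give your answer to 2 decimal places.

1.00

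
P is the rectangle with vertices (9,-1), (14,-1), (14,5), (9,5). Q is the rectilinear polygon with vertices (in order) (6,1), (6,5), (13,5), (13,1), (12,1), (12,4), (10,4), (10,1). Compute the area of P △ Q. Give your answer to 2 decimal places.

|P| = 30, |Q| = 22, |P∩Q| = 10.
|P △ Q| = |P| + |Q| − 2·|P∩Q| = 30 + 22 − 20 = 32.00.

32.00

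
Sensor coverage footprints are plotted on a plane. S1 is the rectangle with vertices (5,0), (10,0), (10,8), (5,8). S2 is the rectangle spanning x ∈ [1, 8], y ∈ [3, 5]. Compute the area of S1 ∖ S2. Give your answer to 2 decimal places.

|S1∩S2|: x∈[5,8], y∈[3,5] → 3·2 = 6.
|S1| = 40.
|S1 ∖ S2| = |S1| − |S1∩S2| = 40 − 6 = 34.00.

34.00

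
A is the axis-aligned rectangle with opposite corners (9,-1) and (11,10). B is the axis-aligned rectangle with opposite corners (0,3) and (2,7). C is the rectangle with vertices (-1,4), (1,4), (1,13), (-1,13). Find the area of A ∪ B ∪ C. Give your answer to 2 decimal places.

By inclusion–exclusion:
Individual areas: |A| = 22, |B| = 8, |C| = 18.
|A∩B| = 0 (no overlap).
|A∩C| = 0 (no overlap).
|B∩C|: x∈[0,1], y∈[4,7] → 1·3 = 3.
|A∩B∩C| = 0.
|A ∪ B ∪ C| = 48 − 3 + 0 = 45.00.

45.00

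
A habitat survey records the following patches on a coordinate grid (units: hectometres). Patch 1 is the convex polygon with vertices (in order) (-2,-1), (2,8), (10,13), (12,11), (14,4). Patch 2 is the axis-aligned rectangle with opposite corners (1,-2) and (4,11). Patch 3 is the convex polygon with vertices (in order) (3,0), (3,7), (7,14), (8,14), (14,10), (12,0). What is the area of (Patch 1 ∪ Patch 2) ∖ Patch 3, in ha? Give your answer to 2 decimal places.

|Patch 1 ∪ Patch 2| = 129.0938.
|(Patch 1 ∪ Patch 2) ∩ Patch 3| = 87.2069.
|(Patch 1 ∪ Patch 2) ∖ Patch 3| = 129.0938 − 87.2069 = 41.89.

41.89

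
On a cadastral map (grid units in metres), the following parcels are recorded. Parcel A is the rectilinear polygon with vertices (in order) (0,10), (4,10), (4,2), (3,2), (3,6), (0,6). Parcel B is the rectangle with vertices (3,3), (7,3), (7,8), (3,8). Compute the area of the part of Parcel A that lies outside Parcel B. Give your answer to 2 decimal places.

15.00

|Parcel A| = 20, |Parcel A∩Parcel B| = 5.
|Parcel A ∖ Parcel B| = |Parcel A| − |Parcel A∩Parcel B| = 20 − 5 = 15.00.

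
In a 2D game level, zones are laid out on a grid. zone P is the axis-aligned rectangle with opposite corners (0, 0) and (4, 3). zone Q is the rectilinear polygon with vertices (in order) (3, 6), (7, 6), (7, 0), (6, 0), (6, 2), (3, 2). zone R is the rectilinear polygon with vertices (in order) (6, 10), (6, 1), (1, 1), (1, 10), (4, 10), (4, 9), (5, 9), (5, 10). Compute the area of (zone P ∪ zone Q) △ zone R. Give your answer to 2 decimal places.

39.00

|zone P ∪ zone Q| = 29.
|(zone P ∪ zone Q) ∩ zone R| = 17.
|(zone P ∪ zone Q) △ zone R| = 29 + 44 − 34 = 39.00.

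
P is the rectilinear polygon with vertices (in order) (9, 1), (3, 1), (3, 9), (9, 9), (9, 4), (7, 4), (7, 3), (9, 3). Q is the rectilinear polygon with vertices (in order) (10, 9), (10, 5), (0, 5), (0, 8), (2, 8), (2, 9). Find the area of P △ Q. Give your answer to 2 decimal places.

36.00

|P| = 46, |Q| = 38, |P∩Q| = 24.
|P △ Q| = |P| + |Q| − 2·|P∩Q| = 46 + 38 − 48 = 36.00.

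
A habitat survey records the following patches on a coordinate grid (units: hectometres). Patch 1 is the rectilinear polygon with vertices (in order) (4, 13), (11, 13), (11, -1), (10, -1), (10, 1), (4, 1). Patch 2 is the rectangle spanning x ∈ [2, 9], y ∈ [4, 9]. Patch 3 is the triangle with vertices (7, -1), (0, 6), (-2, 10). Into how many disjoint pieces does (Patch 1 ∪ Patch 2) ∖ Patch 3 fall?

2

(Patch 1 ∪ Patch 2) ∖ Patch 3 splits into 2 disjoint pieces (area 94.3586, area 0.5).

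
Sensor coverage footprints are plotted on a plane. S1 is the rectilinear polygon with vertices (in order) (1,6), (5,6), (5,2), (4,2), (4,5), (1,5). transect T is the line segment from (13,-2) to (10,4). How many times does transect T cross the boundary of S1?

The segment lies entirely outside S1 and never meets its boundary.

0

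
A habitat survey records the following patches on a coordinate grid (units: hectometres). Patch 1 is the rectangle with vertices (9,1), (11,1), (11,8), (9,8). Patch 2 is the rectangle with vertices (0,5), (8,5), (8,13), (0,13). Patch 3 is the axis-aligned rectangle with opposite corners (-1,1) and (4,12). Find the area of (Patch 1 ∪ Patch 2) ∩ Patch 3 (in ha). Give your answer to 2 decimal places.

The region (Patch 1 ∪ Patch 2) ∩ Patch 3 is the polygon with vertices (0,5), (0,12), (4,12), (4,5).
By the shoelace formula its area is 28.00.

28.00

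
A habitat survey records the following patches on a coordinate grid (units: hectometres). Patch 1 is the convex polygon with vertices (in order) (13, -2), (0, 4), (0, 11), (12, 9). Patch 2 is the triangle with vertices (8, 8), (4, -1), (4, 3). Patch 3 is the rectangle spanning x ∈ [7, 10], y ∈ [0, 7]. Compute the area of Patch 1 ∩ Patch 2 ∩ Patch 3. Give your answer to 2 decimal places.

0.32

The intersection is the polygon with vertices (7.2,7), (7.556,7), (7,5.75), (7,6.75).
By the shoelace formula its area is 0.32.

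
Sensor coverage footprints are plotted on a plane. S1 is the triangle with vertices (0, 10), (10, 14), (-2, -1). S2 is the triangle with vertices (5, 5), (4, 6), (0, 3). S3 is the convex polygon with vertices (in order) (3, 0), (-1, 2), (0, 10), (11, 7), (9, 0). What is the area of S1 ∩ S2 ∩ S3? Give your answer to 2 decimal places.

The intersection is the polygon with vertices (0,3), (3,5.25), (1.765,3.706).
By the shoelace formula its area is 0.93.

0.93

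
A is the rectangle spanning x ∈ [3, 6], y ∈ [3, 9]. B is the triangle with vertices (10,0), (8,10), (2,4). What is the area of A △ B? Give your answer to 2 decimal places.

33.50

|A| = 18, |B| = 36, |A∩B| = 10.25.
|A △ B| = |A| + |B| − 2·|A∩B| = 18 + 36 − 20.5 = 33.50.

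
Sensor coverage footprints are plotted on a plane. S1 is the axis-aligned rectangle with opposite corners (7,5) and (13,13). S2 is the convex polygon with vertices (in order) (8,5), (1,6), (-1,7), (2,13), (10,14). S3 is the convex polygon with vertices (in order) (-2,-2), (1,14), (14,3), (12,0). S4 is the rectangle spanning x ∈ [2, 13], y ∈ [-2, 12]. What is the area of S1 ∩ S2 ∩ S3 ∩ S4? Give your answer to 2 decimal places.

4.31

The intersection is the polygon with vertices (7,5.143), (7,8.923), (8.575,7.59), (8,5).
By the shoelace formula its area is 4.31.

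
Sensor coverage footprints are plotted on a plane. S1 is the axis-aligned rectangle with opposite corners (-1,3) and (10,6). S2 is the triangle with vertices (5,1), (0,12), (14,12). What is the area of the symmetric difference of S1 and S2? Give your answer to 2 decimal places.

|S1| = 33, |S2| = 77, |S1∩S2| = 13.3636.
|S1 △ S2| = |S1| + |S2| − 2·|S1∩S2| = 33 + 77 − 26.7273 = 83.27.

83.27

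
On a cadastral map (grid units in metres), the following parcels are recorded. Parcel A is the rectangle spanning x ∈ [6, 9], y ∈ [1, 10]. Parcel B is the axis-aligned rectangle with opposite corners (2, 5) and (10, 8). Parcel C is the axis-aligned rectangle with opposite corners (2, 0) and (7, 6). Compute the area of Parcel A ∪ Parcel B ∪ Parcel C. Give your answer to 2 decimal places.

63.00

By inclusion–exclusion:
Individual areas: |Parcel A| = 27, |Parcel B| = 24, |Parcel C| = 30.
|Parcel A∩Parcel B|: x∈[6,9], y∈[5,8] → 3·3 = 9.
|Parcel A∩Parcel C|: x∈[6,7], y∈[1,6] → 1·5 = 5.
|Parcel B∩Parcel C|: x∈[2,7], y∈[5,6] → 5·1 = 5.
|Parcel A∩Parcel B∩Parcel C| = 1.
|Parcel A ∪ Parcel B ∪ Parcel C| = 81 − 19 + 1 = 63.00.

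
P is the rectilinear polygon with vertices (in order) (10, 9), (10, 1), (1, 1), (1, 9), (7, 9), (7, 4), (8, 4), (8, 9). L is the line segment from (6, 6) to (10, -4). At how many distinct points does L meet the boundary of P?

The segment meets the boundary at (8,1).

1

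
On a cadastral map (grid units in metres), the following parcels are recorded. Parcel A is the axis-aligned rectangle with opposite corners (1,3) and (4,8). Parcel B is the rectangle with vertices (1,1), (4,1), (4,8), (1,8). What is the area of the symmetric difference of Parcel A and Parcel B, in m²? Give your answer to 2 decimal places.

6.00

|Parcel A∩Parcel B|: x∈[1,4], y∈[3,8] → 3·5 = 15.
|Parcel A △ Parcel B| = |Parcel A| + |Parcel B| − 2·|Parcel A∩Parcel B| = 15 + 21 − 30 = 6.00.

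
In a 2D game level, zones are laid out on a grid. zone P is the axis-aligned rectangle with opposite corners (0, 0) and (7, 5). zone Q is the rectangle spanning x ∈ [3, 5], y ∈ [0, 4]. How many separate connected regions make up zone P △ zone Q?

1

zone P △ zone Q is a single connected region.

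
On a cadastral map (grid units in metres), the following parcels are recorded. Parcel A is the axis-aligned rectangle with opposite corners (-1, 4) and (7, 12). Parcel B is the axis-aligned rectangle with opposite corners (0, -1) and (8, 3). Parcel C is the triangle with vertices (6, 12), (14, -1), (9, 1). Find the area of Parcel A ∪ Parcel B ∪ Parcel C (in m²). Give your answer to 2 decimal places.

By inclusion–exclusion:
Individual areas: |Parcel A| = 64, |Parcel B| = 32, |Parcel C| = 24.5.
|Parcel A∩Parcel B| = 0 (no overlap).
|Parcel A∩Parcel C| = 1.0208.
|Parcel B∩Parcel C| = 0.
|Parcel A∩Parcel B∩Parcel C| = 0.
|Parcel A ∪ Parcel B ∪ Parcel C| = 120.5 − 1.0208 + 0 = 119.48.

119.48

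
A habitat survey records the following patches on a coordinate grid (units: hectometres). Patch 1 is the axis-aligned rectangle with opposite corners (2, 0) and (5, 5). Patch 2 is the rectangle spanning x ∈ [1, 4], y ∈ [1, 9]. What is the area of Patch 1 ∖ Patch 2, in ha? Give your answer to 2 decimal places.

|Patch 1∩Patch 2|: x∈[2,4], y∈[1,5] → 2·4 = 8.
|Patch 1| = 15.
|Patch 1 ∖ Patch 2| = |Patch 1| − |Patch 1∩Patch 2| = 15 − 8 = 7.00.

7.00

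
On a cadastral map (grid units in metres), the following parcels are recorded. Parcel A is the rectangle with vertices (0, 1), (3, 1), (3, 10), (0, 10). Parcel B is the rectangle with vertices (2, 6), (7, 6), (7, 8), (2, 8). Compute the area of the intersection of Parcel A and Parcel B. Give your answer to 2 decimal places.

|Parcel A∩Parcel B|: x∈[2,3], y∈[6,8] → 1·2 = 2.

2.00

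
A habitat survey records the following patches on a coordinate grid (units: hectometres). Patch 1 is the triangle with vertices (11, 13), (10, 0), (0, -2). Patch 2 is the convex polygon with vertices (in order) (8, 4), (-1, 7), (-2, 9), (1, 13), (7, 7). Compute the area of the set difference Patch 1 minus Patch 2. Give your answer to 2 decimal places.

59.69

|Patch 1| = 64, |Patch 1∩Patch 2| = 4.3104.
|Patch 1 ∖ Patch 2| = |Patch 1| − |Patch 1∩Patch 2| = 64 − 4.3104 = 59.69.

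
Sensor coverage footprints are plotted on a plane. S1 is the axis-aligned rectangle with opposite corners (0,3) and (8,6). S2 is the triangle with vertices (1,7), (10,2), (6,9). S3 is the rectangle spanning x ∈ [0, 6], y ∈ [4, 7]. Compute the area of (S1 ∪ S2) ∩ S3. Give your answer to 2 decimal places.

The region (S1 ∪ S2) ∩ S3 is the polygon with vertices (0,6), (2.8,6), (1,7), (6,7), (6,4), (0,4).
By the shoelace formula its area is 16.10.

16.10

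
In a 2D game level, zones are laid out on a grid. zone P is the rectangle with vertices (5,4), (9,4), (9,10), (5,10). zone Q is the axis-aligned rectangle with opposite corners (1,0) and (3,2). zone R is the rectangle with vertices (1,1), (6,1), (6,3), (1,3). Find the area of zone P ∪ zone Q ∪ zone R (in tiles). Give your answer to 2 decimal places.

By inclusion–exclusion:
Individual areas: |zone P| = 24, |zone Q| = 4, |zone R| = 10.
|zone P∩zone Q| = 0 (no overlap).
|zone P∩zone R| = 0 (no overlap).
|zone Q∩zone R|: x∈[1,3], y∈[1,2] → 2·1 = 2.
|zone P∩zone Q∩zone R| = 0.
|zone P ∪ zone Q ∪ zone R| = 38 − 2 + 0 = 36.00.

36.00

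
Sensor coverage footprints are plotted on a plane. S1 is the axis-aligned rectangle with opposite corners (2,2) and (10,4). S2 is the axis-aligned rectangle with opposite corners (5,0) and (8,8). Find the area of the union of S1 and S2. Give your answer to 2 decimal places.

By inclusion–exclusion:
Individual areas: |S1| = 16, |S2| = 24.
|S1∩S2|: x∈[5,8], y∈[2,4] → 3·2 = 6.
|S1 ∪ S2| = 40 − 6 = 34.00.

34.00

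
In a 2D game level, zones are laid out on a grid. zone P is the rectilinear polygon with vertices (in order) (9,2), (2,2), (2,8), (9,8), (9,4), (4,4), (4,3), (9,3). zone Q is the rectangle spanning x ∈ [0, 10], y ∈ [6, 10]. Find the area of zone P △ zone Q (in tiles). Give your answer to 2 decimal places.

49.00

|zone P| = 37, |zone Q| = 40, |zone P∩zone Q| = 14.
|zone P △ zone Q| = |zone P| + |zone Q| − 2·|zone P∩zone Q| = 37 + 40 − 28 = 49.00.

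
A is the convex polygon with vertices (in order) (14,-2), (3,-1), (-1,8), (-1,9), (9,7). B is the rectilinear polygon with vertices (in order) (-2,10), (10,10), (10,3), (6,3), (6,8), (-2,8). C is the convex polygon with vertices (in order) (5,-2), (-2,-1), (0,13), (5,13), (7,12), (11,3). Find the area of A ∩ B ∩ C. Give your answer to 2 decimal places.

18.16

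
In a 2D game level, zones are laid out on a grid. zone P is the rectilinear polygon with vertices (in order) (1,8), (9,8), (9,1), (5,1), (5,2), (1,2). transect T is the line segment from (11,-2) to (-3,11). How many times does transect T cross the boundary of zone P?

2

The segment meets the boundary at (7.769,1), (1,7.286).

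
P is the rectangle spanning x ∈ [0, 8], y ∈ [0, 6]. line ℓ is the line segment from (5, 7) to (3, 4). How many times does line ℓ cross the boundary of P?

1

The segment meets the boundary at (4.333,6).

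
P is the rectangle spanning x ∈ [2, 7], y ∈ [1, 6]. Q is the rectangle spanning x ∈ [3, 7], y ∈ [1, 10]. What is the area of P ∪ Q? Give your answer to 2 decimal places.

By inclusion–exclusion:
Individual areas: |P| = 25, |Q| = 36.
|P∩Q|: x∈[3,7], y∈[1,6] → 4·5 = 20.
|P ∪ Q| = 61 − 20 = 41.00.

41.00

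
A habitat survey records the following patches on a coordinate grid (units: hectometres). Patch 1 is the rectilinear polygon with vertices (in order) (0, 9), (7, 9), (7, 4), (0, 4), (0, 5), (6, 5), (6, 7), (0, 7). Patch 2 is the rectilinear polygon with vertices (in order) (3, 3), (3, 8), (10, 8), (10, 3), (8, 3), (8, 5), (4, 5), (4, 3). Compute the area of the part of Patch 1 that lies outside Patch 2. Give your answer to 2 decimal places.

16.00

|Patch 1| = 23, |Patch 1∩Patch 2| = 7.
|Patch 1 ∖ Patch 2| = |Patch 1| − |Patch 1∩Patch 2| = 23 − 7 = 16.00.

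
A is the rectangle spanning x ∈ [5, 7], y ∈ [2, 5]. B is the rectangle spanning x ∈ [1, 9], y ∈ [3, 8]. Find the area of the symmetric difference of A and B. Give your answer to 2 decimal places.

|A∩B|: x∈[5,7], y∈[3,5] → 2·2 = 4.
|A △ B| = |A| + |B| − 2·|A∩B| = 6 + 40 − 8 = 38.00.

38.00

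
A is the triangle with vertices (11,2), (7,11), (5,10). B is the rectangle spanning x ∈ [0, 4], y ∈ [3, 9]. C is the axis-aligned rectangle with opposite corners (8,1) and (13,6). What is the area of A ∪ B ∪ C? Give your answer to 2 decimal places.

57.56

By inclusion–exclusion:
Individual areas: |A| = 11, |B| = 24, |C| = 25.
|A∩B| = 0.
|A∩C| = 2.4444.
|B∩C| = 0 (no overlap).
|A∩B∩C| = 0.
|A ∪ B ∪ C| = 60 − 2.4444 + 0 = 57.56.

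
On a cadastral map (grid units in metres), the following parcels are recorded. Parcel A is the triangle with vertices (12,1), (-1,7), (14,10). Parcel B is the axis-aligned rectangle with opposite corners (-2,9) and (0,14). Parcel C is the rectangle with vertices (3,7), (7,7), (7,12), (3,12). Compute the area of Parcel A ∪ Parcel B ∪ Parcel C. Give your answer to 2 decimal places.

By inclusion–exclusion:
Individual areas: |Parcel A| = 64.5, |Parcel B| = 10, |Parcel C| = 20.
|Parcel A∩Parcel B| = 0.
|Parcel A∩Parcel C| = 4.8.
|Parcel B∩Parcel C| = 0 (no overlap).
|Parcel A∩Parcel B∩Parcel C| = 0.
|Parcel A ∪ Parcel B ∪ Parcel C| = 94.5 − 4.8 + 0 = 89.70.

89.70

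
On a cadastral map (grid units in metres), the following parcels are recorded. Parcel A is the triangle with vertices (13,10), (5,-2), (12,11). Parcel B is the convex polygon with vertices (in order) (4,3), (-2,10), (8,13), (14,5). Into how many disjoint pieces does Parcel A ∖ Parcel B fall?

2

Parcel A ∖ Parcel B splits into 2 disjoint pieces (area 2.8687, area 2.2414).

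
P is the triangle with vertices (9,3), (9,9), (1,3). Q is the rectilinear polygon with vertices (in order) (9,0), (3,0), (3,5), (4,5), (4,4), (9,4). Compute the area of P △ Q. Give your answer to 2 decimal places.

|P| = 24, |Q| = 25, |P∩Q| = 6.8333.
|P △ Q| = |P| + |Q| − 2·|P∩Q| = 24 + 25 − 13.6667 = 35.33.

35.33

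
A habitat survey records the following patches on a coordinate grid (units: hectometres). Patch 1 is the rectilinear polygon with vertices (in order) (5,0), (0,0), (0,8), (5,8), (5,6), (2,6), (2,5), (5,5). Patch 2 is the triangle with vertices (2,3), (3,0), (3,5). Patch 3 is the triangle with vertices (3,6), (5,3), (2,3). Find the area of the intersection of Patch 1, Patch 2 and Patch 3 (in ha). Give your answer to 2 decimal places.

1.00

The intersection is the polygon with vertices (3,5), (3,3), (2,3).
By the shoelace formula its area is 1.00.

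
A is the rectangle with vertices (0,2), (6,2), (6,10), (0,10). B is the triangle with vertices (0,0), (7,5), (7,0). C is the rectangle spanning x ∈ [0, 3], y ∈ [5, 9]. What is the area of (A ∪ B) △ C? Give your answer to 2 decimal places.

49.84

|A ∪ B| = 61.8429.
|(A ∪ B) ∩ C| = 12.
|(A ∪ B) △ C| = 61.8429 + 12 − 24 = 49.84.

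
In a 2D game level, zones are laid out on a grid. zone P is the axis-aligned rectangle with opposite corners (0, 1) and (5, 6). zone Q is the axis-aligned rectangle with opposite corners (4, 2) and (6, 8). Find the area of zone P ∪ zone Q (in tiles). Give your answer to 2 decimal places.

By inclusion–exclusion:
Individual areas: |zone P| = 25, |zone Q| = 12.
|zone P∩zone Q|: x∈[4,5], y∈[2,6] → 1·4 = 4.
|zone P ∪ zone Q| = 37 − 4 = 33.00.

33.00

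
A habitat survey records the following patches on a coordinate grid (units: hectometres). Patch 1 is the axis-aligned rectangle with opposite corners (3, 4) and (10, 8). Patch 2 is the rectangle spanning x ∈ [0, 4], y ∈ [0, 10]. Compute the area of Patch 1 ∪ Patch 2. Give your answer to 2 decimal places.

64.00

By inclusion–exclusion:
Individual areas: |Patch 1| = 28, |Patch 2| = 40.
|Patch 1∩Patch 2|: x∈[3,4], y∈[4,8] → 1·4 = 4.
|Patch 1 ∪ Patch 2| = 68 − 4 = 64.00.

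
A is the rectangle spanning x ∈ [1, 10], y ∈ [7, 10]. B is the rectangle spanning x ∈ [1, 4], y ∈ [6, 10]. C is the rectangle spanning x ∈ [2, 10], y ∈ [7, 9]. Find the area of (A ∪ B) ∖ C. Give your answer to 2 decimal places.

14.00

|A ∪ B| = 30.
|(A ∪ B) ∩ C| = 16.
|(A ∪ B) ∖ C| = 30 − 16 = 14.00.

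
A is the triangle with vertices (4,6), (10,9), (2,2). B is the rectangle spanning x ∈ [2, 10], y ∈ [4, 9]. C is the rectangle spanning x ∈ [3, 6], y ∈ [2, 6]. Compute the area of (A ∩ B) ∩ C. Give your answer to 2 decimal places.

The region (A ∩ B) ∩ C is the polygon with vertices (4.286,4), (3,4), (4,6), (6,6), (6,5.5).
By the shoelace formula its area is 3.71.

3.71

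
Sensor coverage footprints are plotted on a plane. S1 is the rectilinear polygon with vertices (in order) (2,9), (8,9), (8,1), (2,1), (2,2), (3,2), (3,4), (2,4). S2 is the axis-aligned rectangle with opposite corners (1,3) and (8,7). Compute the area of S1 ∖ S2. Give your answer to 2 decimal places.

|S1| = 46, |S1∩S2| = 23.
|S1 ∖ S2| = |S1| − |S1∩S2| = 46 − 23 = 23.00.

23.00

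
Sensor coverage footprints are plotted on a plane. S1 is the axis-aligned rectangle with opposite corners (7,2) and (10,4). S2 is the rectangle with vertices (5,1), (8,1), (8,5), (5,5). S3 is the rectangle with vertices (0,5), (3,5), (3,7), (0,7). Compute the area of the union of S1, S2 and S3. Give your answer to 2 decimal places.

22.00

By inclusion–exclusion:
Individual areas: |S1| = 6, |S2| = 12, |S3| = 6.
|S1∩S2|: x∈[7,8], y∈[2,4] → 1·2 = 2.
|S1∩S3| = 0 (no overlap).
|S2∩S3| = 0 (no overlap).
|S1∩S2∩S3| = 0.
|S1 ∪ S2 ∪ S3| = 24 − 2 + 0 = 22.00.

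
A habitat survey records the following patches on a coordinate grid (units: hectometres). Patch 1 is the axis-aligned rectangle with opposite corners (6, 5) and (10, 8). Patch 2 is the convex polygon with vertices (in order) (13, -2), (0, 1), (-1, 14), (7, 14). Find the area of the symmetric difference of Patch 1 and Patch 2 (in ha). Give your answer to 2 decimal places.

|Patch 1| = 12, |Patch 2| = 147, |Patch 1∩Patch 2| = 11.25.
|Patch 1 △ Patch 2| = |Patch 1| + |Patch 2| − 2·|Patch 1∩Patch 2| = 12 + 147 − 22.5 = 136.50.

136.50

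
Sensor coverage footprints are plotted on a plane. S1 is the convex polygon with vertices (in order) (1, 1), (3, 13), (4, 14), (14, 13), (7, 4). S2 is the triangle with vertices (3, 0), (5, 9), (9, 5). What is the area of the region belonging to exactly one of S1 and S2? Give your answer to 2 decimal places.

|S1| = 88, |S2| = 22, |S1∩S2| = 15.4688.
|S1 △ S2| = |S1| + |S2| − 2·|S1∩S2| = 88 + 22 − 30.9375 = 79.06.

79.06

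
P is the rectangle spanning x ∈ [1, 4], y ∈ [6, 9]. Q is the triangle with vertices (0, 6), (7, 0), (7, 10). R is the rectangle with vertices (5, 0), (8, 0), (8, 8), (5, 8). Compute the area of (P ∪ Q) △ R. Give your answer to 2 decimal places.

35.14

|P ∪ Q| = 39.7143.
|(P ∪ Q) ∩ R| = 14.2857.
|(P ∪ Q) △ R| = 39.7143 + 24 − 28.5714 = 35.14.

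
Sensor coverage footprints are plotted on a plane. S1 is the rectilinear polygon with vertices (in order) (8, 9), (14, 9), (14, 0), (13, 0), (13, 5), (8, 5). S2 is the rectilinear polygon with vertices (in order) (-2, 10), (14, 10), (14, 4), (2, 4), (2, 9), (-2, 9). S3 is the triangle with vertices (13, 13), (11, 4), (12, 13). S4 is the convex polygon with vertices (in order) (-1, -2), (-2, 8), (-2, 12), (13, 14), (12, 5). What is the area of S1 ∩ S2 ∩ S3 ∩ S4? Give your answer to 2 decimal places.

1.33

The intersection is the polygon with vertices (11.556,9), (12.111,9), (11.222,5), (11.111,5).
By the shoelace formula its area is 1.33.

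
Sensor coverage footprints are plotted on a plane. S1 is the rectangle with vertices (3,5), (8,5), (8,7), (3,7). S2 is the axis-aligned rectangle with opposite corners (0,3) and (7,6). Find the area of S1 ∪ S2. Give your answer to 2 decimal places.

27.00

By inclusion–exclusion:
Individual areas: |S1| = 10, |S2| = 21.
|S1∩S2|: x∈[3,7], y∈[5,6] → 4·1 = 4.
|S1 ∪ S2| = 31 − 4 = 27.00.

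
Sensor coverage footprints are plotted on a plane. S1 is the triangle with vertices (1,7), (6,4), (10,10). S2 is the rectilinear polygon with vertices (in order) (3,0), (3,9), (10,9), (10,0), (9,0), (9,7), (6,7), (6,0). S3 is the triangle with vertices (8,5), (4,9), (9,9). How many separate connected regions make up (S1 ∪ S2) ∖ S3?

2

(S1 ∪ S2) ∖ S3 splits into 2 disjoint pieces (area 28.6667, area 10.6667).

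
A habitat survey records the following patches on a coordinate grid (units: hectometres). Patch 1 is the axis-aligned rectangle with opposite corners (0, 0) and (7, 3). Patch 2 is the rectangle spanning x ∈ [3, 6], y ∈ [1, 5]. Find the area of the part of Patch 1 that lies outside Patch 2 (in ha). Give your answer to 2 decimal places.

|Patch 1∩Patch 2|: x∈[3,6], y∈[1,3] → 3·2 = 6.
|Patch 1| = 21.
|Patch 1 ∖ Patch 2| = |Patch 1| − |Patch 1∩Patch 2| = 21 − 6 = 15.00.

15.00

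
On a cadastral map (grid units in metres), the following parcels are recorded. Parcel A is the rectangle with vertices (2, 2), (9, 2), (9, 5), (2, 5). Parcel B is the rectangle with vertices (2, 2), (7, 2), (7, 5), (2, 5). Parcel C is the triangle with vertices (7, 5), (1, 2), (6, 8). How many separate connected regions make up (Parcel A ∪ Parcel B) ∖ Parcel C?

(Parcel A ∪ Parcel B) ∖ Parcel C splits into 2 disjoint pieces (area 14.75, area 1.35).

2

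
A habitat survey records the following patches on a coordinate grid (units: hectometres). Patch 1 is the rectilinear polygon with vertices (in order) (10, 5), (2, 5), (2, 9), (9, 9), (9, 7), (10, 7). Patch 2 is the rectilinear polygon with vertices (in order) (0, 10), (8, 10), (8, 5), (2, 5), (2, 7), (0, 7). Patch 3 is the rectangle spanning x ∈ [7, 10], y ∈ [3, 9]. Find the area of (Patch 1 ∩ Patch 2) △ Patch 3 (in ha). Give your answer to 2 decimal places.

34.00

|Patch 1 ∩ Patch 2| = 24.
|(Patch 1 ∩ Patch 2) ∩ Patch 3| = 4.
|(Patch 1 ∩ Patch 2) △ Patch 3| = 24 + 18 − 8 = 34.00.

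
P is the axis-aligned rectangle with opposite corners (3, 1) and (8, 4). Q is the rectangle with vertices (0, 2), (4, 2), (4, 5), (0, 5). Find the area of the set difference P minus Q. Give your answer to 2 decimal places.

13.00

|P∩Q|: x∈[3,4], y∈[2,4] → 1·2 = 2.
|P| = 15.
|P ∖ Q| = |P| − |P∩Q| = 15 − 2 = 13.00.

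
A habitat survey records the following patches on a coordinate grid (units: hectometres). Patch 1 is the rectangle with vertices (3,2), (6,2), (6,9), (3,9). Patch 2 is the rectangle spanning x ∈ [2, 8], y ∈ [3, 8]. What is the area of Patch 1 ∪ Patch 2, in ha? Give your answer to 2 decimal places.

By inclusion–exclusion:
Individual areas: |Patch 1| = 21, |Patch 2| = 30.
|Patch 1∩Patch 2|: x∈[3,6], y∈[3,8] → 3·5 = 15.
|Patch 1 ∪ Patch 2| = 51 − 15 = 36.00.

36.00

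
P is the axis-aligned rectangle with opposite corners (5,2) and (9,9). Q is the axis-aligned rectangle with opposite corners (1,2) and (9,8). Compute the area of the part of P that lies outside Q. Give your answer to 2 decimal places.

|P∩Q|: x∈[5,9], y∈[2,8] → 4·6 = 24.
|P| = 28.
|P ∖ Q| = |P| − |P∩Q| = 28 − 24 = 4.00.

4.00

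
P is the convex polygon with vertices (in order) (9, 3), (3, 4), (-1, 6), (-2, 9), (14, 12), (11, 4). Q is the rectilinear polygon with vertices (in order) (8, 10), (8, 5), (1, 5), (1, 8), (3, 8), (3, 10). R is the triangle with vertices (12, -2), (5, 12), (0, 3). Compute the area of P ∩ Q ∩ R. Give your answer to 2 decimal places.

23.46

The intersection is the polygon with vertices (6,10), (8,6), (8,5), (1.111,5), (2.778,8), (3,8), (3,8.4), (3.889,10).
By the shoelace formula its area is 23.46.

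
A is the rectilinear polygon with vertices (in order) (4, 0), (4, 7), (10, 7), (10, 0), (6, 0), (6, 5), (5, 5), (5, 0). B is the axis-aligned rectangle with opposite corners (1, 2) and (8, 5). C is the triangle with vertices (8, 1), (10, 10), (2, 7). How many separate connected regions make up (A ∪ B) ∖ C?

1

(A ∪ B) ∖ C is a single connected region.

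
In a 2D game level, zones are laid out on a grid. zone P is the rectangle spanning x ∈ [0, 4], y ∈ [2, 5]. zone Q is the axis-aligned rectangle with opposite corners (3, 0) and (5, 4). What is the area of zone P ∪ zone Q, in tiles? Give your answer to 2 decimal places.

18.00

By inclusion–exclusion:
Individual areas: |zone P| = 12, |zone Q| = 8.
|zone P∩zone Q|: x∈[3,4], y∈[2,4] → 1·2 = 2.
|zone P ∪ zone Q| = 20 − 2 = 18.00.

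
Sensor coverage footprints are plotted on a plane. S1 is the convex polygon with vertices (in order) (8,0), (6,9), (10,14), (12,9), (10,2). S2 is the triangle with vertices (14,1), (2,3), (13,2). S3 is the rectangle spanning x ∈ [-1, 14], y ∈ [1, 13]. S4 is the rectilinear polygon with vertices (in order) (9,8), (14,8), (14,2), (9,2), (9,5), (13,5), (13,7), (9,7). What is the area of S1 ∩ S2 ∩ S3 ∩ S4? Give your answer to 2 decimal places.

The intersection is the polygon with vertices (10,2), (9,2), (9,2.364), (10.076,2.266).
By the shoelace formula its area is 0.33.

0.33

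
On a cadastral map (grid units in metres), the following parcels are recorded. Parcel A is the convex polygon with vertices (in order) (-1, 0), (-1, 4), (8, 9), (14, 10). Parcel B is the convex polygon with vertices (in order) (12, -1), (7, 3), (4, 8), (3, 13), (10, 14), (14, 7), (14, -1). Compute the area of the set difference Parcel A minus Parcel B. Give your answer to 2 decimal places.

23.43

|Parcel A| = 40.5, |Parcel A∩Parcel B| = 17.0726.
|Parcel A ∖ Parcel B| = |Parcel A| − |Parcel A∩Parcel B| = 40.5 − 17.0726 = 23.43.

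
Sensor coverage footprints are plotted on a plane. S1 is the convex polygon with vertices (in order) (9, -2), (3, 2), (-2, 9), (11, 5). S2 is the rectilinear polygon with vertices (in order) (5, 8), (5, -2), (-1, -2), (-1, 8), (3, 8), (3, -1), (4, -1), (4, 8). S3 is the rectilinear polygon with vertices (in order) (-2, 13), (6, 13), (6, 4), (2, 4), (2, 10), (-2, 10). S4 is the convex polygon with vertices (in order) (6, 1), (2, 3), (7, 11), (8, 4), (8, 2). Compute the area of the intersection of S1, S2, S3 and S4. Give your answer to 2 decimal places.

2.87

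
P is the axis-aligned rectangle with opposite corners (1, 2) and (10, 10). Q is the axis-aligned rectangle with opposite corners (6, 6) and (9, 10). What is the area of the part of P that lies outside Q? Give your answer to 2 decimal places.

60.00

|P∩Q|: x∈[6,9], y∈[6,10] → 3·4 = 12.
|P| = 72.
|P ∖ Q| = |P| − |P∩Q| = 72 − 12 = 60.00.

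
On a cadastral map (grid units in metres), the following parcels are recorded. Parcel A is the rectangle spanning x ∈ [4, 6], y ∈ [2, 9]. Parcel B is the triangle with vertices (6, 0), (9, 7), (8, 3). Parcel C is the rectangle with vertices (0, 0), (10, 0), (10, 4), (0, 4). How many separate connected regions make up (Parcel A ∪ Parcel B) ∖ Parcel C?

(Parcel A ∪ Parcel B) ∖ Parcel C splits into 2 disjoint pieces (area 10, area 0.8036).

2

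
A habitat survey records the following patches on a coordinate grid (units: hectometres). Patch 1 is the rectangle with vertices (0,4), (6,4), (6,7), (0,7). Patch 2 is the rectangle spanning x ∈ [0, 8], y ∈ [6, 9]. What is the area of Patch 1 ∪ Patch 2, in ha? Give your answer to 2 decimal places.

36.00

By inclusion–exclusion:
Individual areas: |Patch 1| = 18, |Patch 2| = 24.
|Patch 1∩Patch 2|: x∈[0,6], y∈[6,7] → 6·1 = 6.
|Patch 1 ∪ Patch 2| = 42 − 6 = 36.00.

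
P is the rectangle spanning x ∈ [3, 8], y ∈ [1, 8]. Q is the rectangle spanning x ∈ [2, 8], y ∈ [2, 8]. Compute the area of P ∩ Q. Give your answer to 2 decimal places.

|P∩Q|: x∈[3,8], y∈[2,8] → 5·6 = 30.

30.00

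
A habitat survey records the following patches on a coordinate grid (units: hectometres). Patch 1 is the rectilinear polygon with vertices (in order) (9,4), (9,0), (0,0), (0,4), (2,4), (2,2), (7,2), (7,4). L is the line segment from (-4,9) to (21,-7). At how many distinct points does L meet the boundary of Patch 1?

The segment meets the boundary at (9,0.68), (6.938,2).

2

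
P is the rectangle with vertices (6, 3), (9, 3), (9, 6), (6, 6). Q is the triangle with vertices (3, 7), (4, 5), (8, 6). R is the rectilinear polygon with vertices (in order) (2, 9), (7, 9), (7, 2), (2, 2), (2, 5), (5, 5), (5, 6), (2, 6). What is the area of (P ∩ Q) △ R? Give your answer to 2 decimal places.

31.75

|P ∩ Q| = 0.5.
|(P ∩ Q) ∩ R| = 0.375.
|(P ∩ Q) △ R| = 0.5 + 32 − 0.75 = 31.75.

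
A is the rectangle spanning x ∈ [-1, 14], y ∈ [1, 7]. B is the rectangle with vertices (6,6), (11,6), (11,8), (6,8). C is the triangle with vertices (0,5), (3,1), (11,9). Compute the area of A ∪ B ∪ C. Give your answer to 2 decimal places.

By inclusion–exclusion:
Individual areas: |A| = 90, |B| = 10, |C| = 28.
|A∩B|: x∈[6,11], y∈[6,7] → 5·1 = 5.
|A∩C| = 24.5.
|B∩C| = 5.0795.
|A∩B∩C| = 2.5.
|A ∪ B ∪ C| = 128 − 34.5795 + 2.5 = 95.92.

95.92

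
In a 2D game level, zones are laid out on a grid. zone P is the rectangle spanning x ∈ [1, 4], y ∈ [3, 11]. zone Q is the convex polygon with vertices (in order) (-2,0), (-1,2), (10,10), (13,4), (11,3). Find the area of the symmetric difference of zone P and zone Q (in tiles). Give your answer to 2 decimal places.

76.23

|zone P| = 24, |zone Q| = 61.5, |zone P∩zone Q| = 4.6364.
|zone P △ zone Q| = |zone P| + |zone Q| − 2·|zone P∩zone Q| = 24 + 61.5 − 9.2727 = 76.23.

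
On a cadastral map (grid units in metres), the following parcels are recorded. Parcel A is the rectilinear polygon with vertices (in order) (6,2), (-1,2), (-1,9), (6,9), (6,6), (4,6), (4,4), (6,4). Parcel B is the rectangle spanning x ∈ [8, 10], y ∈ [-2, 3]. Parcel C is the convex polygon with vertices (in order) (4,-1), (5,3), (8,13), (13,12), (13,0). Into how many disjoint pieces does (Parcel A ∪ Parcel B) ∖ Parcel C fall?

2

(Parcel A ∪ Parcel B) ∖ Parcel C splits into 2 disjoint pieces (area 43.0083, area 3.1111).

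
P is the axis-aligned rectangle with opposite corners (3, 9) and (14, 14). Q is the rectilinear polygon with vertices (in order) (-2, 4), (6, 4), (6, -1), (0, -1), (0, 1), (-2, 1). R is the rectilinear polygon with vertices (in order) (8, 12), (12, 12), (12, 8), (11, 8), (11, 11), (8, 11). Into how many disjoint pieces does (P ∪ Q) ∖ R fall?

(P ∪ Q) ∖ R splits into 2 disjoint pieces (area 49, area 36).

2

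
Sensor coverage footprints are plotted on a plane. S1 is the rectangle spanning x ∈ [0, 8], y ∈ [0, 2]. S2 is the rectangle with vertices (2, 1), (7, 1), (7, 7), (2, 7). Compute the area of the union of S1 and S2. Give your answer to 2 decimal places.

41.00

By inclusion–exclusion:
Individual areas: |S1| = 16, |S2| = 30.
|S1∩S2|: x∈[2,7], y∈[1,2] → 5·1 = 5.
|S1 ∪ S2| = 46 − 5 = 41.00.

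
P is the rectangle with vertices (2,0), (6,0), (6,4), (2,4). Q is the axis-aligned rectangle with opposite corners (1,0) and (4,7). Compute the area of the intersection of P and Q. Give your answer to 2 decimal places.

8.00

|P∩Q|: x∈[2,4], y∈[0,4] → 2·4 = 8.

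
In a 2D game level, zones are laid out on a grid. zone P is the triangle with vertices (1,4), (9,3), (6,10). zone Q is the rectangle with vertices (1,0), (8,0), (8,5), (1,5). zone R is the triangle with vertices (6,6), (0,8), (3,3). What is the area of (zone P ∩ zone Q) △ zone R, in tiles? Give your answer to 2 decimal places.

16.11

|zone P ∩ zone Q| = 9.6458.
|(zone P ∩ zone Q) ∩ zone R| = 2.7672.
|(zone P ∩ zone Q) △ zone R| = 9.6458 + 12 − 5.5344 = 16.11.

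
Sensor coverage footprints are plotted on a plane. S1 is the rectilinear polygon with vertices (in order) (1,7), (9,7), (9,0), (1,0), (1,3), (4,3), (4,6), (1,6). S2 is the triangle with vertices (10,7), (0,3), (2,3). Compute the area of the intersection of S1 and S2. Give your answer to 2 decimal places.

1.75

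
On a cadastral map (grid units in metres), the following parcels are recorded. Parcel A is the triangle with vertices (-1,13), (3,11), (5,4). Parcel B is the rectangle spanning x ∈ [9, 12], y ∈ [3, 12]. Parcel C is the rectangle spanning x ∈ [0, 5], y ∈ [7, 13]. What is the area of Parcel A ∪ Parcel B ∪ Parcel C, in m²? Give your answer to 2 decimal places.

59.21

By inclusion–exclusion:
Individual areas: |Parcel A| = 12, |Parcel B| = 27, |Parcel C| = 30.
|Parcel A∩Parcel B| = 0.
|Parcel A∩Parcel C| = 9.7857.
|Parcel B∩Parcel C| = 0 (no overlap).
|Parcel A∩Parcel B∩Parcel C| = 0.
|Parcel A ∪ Parcel B ∪ Parcel C| = 69 − 9.7857 + 0 = 59.21.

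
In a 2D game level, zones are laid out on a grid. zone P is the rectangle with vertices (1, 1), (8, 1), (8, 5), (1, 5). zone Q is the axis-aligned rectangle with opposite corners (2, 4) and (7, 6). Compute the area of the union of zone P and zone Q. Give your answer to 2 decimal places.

33.00

By inclusion–exclusion:
Individual areas: |zone P| = 28, |zone Q| = 10.
|zone P∩zone Q|: x∈[2,7], y∈[4,5] → 5·1 = 5.
|zone P ∪ zone Q| = 38 − 5 = 33.00.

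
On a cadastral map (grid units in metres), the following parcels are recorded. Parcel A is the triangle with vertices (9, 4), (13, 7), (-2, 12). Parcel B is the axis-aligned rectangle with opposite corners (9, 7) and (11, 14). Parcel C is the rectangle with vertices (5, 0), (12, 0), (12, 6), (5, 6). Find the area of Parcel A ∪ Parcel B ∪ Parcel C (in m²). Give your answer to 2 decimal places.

By inclusion–exclusion:
Individual areas: |Parcel A| = 32.5, |Parcel B| = 14, |Parcel C| = 42.
|Parcel A∩Parcel B| = 2.
|Parcel A∩Parcel C| = 5.4167.
|Parcel B∩Parcel C| = 0 (no overlap).
|Parcel A∩Parcel B∩Parcel C| = 0.
|Parcel A ∪ Parcel B ∪ Parcel C| = 88.5 − 7.4167 + 0 = 81.08.

81.08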